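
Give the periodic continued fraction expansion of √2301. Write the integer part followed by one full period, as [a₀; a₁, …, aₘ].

[47; 1, 30, 1, 94]

a₀ = ⌊√2301⌋ = 47.
With m₀=0, d₀=1 and mₖ₊₁ = dₖaₖ − mₖ, dₖ₊₁ = (n − mₖ₊₁²)/dₖ, aₖ₊₁ = ⌊(a₀+mₖ₊₁)/dₖ₊₁⌋:
  k=1: m=47, d=92, a=1
  k=2: m=45, d=3, a=30
  k=3: m=45, d=92, a=1
  k=4: m=47, d=1, a=94
d=1 and a=2a₀=94 at k=4, so the next step gives (m, d) = (47, 92) again — its k=1 value — and the period has length 4.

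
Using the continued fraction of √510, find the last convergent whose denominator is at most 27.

271/12

√510 = [22; 1, 1, 2, 1, 1, 44, …] (period length 6).
Convergents:
  p_0/q_0 = 22/1
  p_1/q_1 = 23/1
  p_2/q_2 = 45/2
  p_3/q_3 = 113/5
  p_4/q_4 = 158/7
  p_5/q_5 = 271/12
  p_6/q_6 = 12082/535
q_5 = 12 ≤ 27 < 535 = q_6, so the answer is 271/12.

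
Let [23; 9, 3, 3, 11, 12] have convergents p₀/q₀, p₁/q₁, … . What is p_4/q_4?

24286/1051

Using pₖ = aₖpₖ₋₁ + pₖ₋₂, qₖ = aₖqₖ₋₁ + qₖ₋₂ (with p₋₁=1, p₋₂=0, q₋₁=0, q₋₂=1):
  k=0: a=23, p=23, q=1
  k=1: a=9, p=208, q=9
  k=2: a=3, p=647, q=28
  k=3: a=3, p=2149, q=93
  k=4: a=11, p=24286, q=1051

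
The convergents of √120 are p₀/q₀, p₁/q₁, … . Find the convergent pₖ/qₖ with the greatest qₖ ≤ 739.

5291/483

√120 = [10; 1, 20, …] (period length 2).
Convergents:
  p_0/q_0 = 10/1
  p_1/q_1 = 11/1
  p_2/q_2 = 230/21
  p_3/q_3 = 241/22
  p_4/q_4 = 5050/461
  p_5/q_5 = 5291/483
  p_6/q_6 = 110870/10121
q_5 = 483 ≤ 739 < 10121 = q_6, so the answer is 5291/483.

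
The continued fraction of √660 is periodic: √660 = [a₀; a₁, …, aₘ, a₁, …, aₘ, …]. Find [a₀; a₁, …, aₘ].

[25; 1, 2, 4, 2, 1, 50]

a₀ = ⌊√660⌋ = 25.
With m₀=0, d₀=1 and mₖ₊₁ = dₖaₖ − mₖ, dₖ₊₁ = (n − mₖ₊₁²)/dₖ, aₖ₊₁ = ⌊(a₀+mₖ₊₁)/dₖ₊₁⌋:
  k=1: m=25, d=35, a=1
  k=2: m=10, d=16, a=2
  k=3: m=22, d=11, a=4
  k=4: m=22, d=16, a=2
  k=5: m=10, d=35, a=1
  k=6: m=25, d=1, a=50
d=1 and a=2a₀=50 at k=6, so the next step gives (m, d) = (25, 35) again — its k=1 value — and the period has length 6.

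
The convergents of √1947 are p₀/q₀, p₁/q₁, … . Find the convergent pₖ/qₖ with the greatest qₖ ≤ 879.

√1947 = [44; 8, 88, …] (period length 2).
Convergents:
  p_0/q_0 = 44/1
  p_1/q_1 = 353/8
  p_2/q_2 = 31108/705
  p_3/q_3 = 249217/5648
q_2 = 705 ≤ 879 < 5648 = q_3, so the answer is 31108/705.

31108/705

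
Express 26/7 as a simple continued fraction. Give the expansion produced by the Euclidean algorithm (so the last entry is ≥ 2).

26 = 3*7 + 5
7 = 1*5 + 2
5 = 2*2 + 1
2 = 2*1 + 0  (stop)
So 26/7 = [3; 1, 2, 2].

[3; 1, 2, 2]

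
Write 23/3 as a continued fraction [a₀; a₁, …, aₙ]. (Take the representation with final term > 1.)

23 = 7*3 + 2
3 = 1*2 + 1
2 = 2*1 + 0  (stop)
So 23/3 = [7; 1, 2].

[7; 1, 2]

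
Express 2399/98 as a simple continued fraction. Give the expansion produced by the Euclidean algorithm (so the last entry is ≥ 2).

2399 = 24*98 + 47
98 = 2*47 + 4
47 = 11*4 + 3
4 = 1*3 + 1
3 = 3*1 + 0  (stop)
So 2399/98 = [24; 2, 11, 1, 3].

[24; 2, 11, 1, 3]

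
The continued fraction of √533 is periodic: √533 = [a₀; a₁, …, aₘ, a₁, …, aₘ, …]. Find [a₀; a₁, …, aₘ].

[23; 11, 1, 1, 11, 46]

a₀ = ⌊√533⌋ = 23.
With m₀=0, d₀=1 and mₖ₊₁ = dₖaₖ − mₖ, dₖ₊₁ = (n − mₖ₊₁²)/dₖ, aₖ₊₁ = ⌊(a₀+mₖ₊₁)/dₖ₊₁⌋:
  k=1: m=23, d=4, a=11
  k=2: m=21, d=23, a=1
  k=3: m=2, d=23, a=1
  k=4: m=21, d=4, a=11
  k=5: m=23, d=1, a=46
d=1 and a=2a₀=46 at k=5, so the next step gives (m, d) = (23, 4) again — its k=1 value — and the period has length 5.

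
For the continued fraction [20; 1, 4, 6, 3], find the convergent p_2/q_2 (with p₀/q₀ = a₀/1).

Using pₖ = aₖpₖ₋₁ + pₖ₋₂, qₖ = aₖqₖ₋₁ + qₖ₋₂ (with p₋₁=1, p₋₂=0, q₋₁=0, q₋₂=1):
  k=0: a=20, p=20, q=1
  k=1: a=1, p=21, q=1
  k=2: a=4, p=104, q=5

104/5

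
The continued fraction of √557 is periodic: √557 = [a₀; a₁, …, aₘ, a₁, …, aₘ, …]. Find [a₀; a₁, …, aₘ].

a₀ = ⌊√557⌋ = 23.

[23; 1, 1, 1, 1, 46]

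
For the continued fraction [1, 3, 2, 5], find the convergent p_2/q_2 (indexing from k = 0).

Using pₖ = aₖpₖ₋₁ + pₖ₋₂, qₖ = aₖqₖ₋₁ + qₖ₋₂ (with p₋₁=1, p₋₂=0, q₋₁=0, q₋₂=1):
  k=0: a=1, p=1, q=1
  k=1: a=3, p=4, q=3
  k=2: a=2, p=9, q=7

9/7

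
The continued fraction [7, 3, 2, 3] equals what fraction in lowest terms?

175/24

Using pₖ = aₖpₖ₋₁ + pₖ₋₂ and qₖ = aₖqₖ₋₁ + qₖ₋₂:
  k=0: a=7, p=7, q=1
  k=1: a=3, p=22, q=3
  k=2: a=2, p=51, q=7
  k=3: a=3, p=175, q=24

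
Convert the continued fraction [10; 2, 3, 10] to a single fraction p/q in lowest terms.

Fold from the inside: start with 10/1.
  3 + 1/10 = 31/10
  2 + 10/31 = 72/31
  10 + 31/72 = 751/72

751/72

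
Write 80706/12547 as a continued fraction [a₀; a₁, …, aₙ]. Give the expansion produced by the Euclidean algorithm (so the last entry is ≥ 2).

[6; 2, 3, 5, 5, 9, 7]

80706 = 6·12547 + 5424
12547 = 2·5424 + 1699
5424 = 3·1699 + 327
1699 = 5·327 + 64
327 = 5·64 + 7
64 = 9·7 + 1
7 = 7·1 + 0  (stop)
So 80706/12547 = [6; 2, 3, 5, 5, 9, 7].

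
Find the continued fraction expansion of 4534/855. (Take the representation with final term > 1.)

[5; 3, 3, 3, 8, 3]

4534 = 5×855 + 259
855 = 3×259 + 78
259 = 3×78 + 25
78 = 3×25 + 3
25 = 8×3 + 1
3 = 3×1 + 0  (stop)
So 4534/855 = [5; 3, 3, 3, 8, 3].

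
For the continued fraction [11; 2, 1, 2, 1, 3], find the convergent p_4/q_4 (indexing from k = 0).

125/11

Using pₖ = aₖpₖ₋₁ + pₖ₋₂, qₖ = aₖqₖ₋₁ + qₖ₋₂ (with p₋₁=1, p₋₂=0, q₋₁=0, q₋₂=1):
  k=0: a=11, p=11, q=1
  k=1: a=2, p=23, q=2
  k=2: a=1, p=34, q=3
  k=3: a=2, p=91, q=8
  k=4: a=1, p=125, q=11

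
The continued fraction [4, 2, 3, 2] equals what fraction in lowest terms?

Using pₖ = aₖpₖ₋₁ + pₖ₋₂ and qₖ = aₖqₖ₋₁ + qₖ₋₂:
  k=0: a=4, p=4, q=1
  k=1: a=2, p=9, q=2
  k=2: a=3, p=31, q=7
  k=3: a=2, p=71, q=16

71/16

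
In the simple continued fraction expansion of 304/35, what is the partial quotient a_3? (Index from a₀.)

304 = 8·35 + 24   →  a_0 = 8
35 = 1·24 + 11   →  a_1 = 1
24 = 2·11 + 2   →  a_2 = 2
11 = 5·2 + 1   →  a_3 = 5

5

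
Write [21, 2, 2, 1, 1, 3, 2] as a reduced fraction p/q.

Using pₖ = aₖpₖ₋₁ + pₖ₋₂ and qₖ = aₖqₖ₋₁ + qₖ₋₂:
  k=0: a=21, p=21, q=1
  k=1: a=2, p=43, q=2
  k=2: a=2, p=107, q=5
  k=3: a=1, p=150, q=7
  k=4: a=1, p=257, q=12
  k=5: a=3, p=921, q=43
  k=6: a=2, p=2099, q=98

2099/98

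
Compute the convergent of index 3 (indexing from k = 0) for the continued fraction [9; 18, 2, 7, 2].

Using pₖ = aₖpₖ₋₁ + pₖ₋₂, qₖ = aₖqₖ₋₁ + qₖ₋₂ (with p₋₁=1, p₋₂=0, q₋₁=0, q₋₂=1):
  k=0: a=9, p=9, q=1
  k=1: a=18, p=163, q=18
  k=2: a=2, p=335, q=37
  k=3: a=7, p=2508, q=277

2508/277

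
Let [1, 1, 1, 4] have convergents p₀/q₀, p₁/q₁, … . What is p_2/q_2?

Using pₖ = aₖpₖ₋₁ + pₖ₋₂, qₖ = aₖqₖ₋₁ + qₖ₋₂ (with p₋₁=1, p₋₂=0, q₋₁=0, q₋₂=1):
  k=0: a=1, p=1, q=1
  k=1: a=1, p=2, q=1
  k=2: a=1, p=3, q=2

3/2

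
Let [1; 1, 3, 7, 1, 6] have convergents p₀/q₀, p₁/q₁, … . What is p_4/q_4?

58/33

Using pₖ = aₖpₖ₋₁ + pₖ₋₂, qₖ = aₖqₖ₋₁ + qₖ₋₂ (with p₋₁=1, p₋₂=0, q₋₁=0, q₋₂=1):
  k=0: a=1, p=1, q=1
  k=1: a=1, p=2, q=1
  k=2: a=3, p=7, q=4
  k=3: a=7, p=51, q=29
  k=4: a=1, p=58, q=33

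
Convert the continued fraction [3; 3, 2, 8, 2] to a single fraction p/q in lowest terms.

411/125

Fold from the inside: start with 2/1.
  8 + 1/2 = 17/2
  2 + 2/17 = 36/17
  3 + 17/36 = 125/36
  3 + 36/125 = 411/125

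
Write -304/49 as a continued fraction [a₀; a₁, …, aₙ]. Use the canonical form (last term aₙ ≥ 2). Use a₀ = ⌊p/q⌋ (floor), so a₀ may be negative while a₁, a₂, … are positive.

-304 = -7*49 + 39
49 = 1*39 + 10
39 = 3*10 + 9
10 = 1*9 + 1
9 = 9*1 + 0  (stop)
So -304/49 = [-7; 1, 3, 1, 9].

[-7; 1, 3, 1, 9]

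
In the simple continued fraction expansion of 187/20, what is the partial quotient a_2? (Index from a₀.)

187 = 9·20 + 7   →  a_0 = 9
20 = 2·7 + 6   →  a_1 = 2
7 = 1·6 + 1   →  a_2 = 1

1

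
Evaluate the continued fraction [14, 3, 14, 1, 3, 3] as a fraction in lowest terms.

8438/589

Using pₖ = aₖpₖ₋₁ + pₖ₋₂ and qₖ = aₖqₖ₋₁ + qₖ₋₂:
  k=0: a=14, p=14, q=1
  k=1: a=3, p=43, q=3
  k=2: a=14, p=616, q=43
  k=3: a=1, p=659, q=46
  k=4: a=3, p=2593, q=181
  k=5: a=3, p=8438, q=589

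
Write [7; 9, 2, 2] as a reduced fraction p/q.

334/47

Fold from the inside: start with 2/1.
  2 + 1/2 = 5/2
  9 + 2/5 = 47/5
  7 + 5/47 = 334/47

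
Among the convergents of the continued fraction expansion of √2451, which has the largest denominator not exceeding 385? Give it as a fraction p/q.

6535/132

√2451 = [49; 1, 1, 32, 1, 1, 98, …] (period length 6).
Convergents:
  p_0/q_0 = 49/1
  p_1/q_1 = 50/1
  p_2/q_2 = 99/2
  p_3/q_3 = 3218/65
  p_4/q_4 = 3317/67
  p_5/q_5 = 6535/132
  p_6/q_6 = 643747/13003
q_5 = 132 ≤ 385 < 13003 = q_6, so the answer is 6535/132.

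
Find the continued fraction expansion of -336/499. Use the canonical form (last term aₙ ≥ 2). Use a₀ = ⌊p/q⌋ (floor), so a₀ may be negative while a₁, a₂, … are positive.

[-1; 3, 16, 3, 3]

-336 = -1*499 + 163
499 = 3*163 + 10
163 = 16*10 + 3
10 = 3*3 + 1
3 = 3*1 + 0  (stop)
So -336/499 = [-1; 3, 16, 3, 3].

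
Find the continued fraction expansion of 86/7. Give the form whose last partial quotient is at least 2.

[12; 3, 2]

86 = 12*7 + 2
7 = 3*2 + 1
2 = 2*1 + 0  (stop)
So 86/7 = [12; 3, 2].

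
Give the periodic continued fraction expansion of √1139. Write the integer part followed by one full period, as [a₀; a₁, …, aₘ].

[33; 1, 2, 1, 66]

a₀ = ⌊√1139⌋ = 33.
With m₀=0, d₀=1 and mₖ₊₁ = dₖaₖ − mₖ, dₖ₊₁ = (n − mₖ₊₁²)/dₖ, aₖ₊₁ = ⌊(a₀+mₖ₊₁)/dₖ₊₁⌋:
  k=1: m=33, d=50, a=1
  k=2: m=17, d=17, a=2
  k=3: m=17, d=50, a=1
  k=4: m=33, d=1, a=66
d=1 and a=2a₀=66 at k=4, so the next step gives (m, d) = (33, 50) again — its k=1 value — and the period has length 4.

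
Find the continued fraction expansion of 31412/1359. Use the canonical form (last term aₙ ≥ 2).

31412 = 23×1359 + 155
1359 = 8×155 + 119
155 = 1×119 + 36
119 = 3×36 + 11
36 = 3×11 + 3
11 = 3×3 + 2
3 = 1×2 + 1
2 = 2×1 + 0  (stop)
So 31412/1359 = [23; 8, 1, 3, 3, 3, 1, 2].

[23; 8, 1, 3, 3, 3, 1, 2]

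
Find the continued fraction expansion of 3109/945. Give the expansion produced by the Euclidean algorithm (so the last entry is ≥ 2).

3109 = 3·945 + 274
945 = 3·274 + 123
274 = 2·123 + 28
123 = 4·28 + 11
28 = 2·11 + 6
11 = 1·6 + 5
6 = 1·5 + 1
5 = 5·1 + 0  (stop)
So 3109/945 = [3; 3, 2, 4, 2, 1, 1, 5].

[3; 3, 2, 4, 2, 1, 1, 5]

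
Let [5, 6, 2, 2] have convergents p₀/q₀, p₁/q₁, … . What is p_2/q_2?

Using pₖ = aₖpₖ₋₁ + pₖ₋₂, qₖ = aₖqₖ₋₁ + qₖ₋₂ (with p₋₁=1, p₋₂=0, q₋₁=0, q₋₂=1):
  k=0: a=5, p=5, q=1
  k=1: a=6, p=31, q=6
  k=2: a=2, p=67, q=13

67/13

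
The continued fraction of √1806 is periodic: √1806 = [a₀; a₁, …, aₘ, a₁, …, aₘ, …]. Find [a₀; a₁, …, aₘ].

a₀ = ⌊√1806⌋ = 42.
With m₀=0, d₀=1 and mₖ₊₁ = dₖaₖ − mₖ, dₖ₊₁ = (n − mₖ₊₁²)/dₖ, aₖ₊₁ = ⌊(a₀+mₖ₊₁)/dₖ₊₁⌋:
  k=1: m=42, d=42, a=2
  k=2: m=42, d=1, a=84
d=1 and a=2a₀=84 at k=2, so the next step gives (m, d) = (42, 42) again — its k=1 value — and the period has length 2.

[42; 2, 84]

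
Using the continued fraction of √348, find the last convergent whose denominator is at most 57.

1026/55

√348 = [18; 1, 1, 1, 8, 1, 1, 1, 36, …] (period length 8).
Convergents:
  p_0/q_0 = 18/1
  p_1/q_1 = 19/1
  p_2/q_2 = 37/2
  p_3/q_3 = 56/3
  p_4/q_4 = 485/26
  p_5/q_5 = 541/29
  p_6/q_6 = 1026/55
  p_7/q_7 = 1567/84
q_6 = 55 ≤ 57 < 84 = q_7, so the answer is 1026/55.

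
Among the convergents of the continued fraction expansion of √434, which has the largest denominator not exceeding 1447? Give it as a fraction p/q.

26020/1249

√434 = [20; 1, 4, 1, 40, …] (period length 4).
Convergents:
  p_0/q_0 = 20/1
  p_1/q_1 = 21/1
  p_2/q_2 = 104/5
  p_3/q_3 = 125/6
  p_4/q_4 = 5104/245
  p_5/q_5 = 5229/251
  p_6/q_6 = 26020/1249
  p_7/q_7 = 31249/1500
q_6 = 1249 ≤ 1447 < 1500 = q_7, so the answer is 26020/1249.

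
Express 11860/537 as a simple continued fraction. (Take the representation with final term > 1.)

11860 = 22×537 + 46
537 = 11×46 + 31
46 = 1×31 + 15
31 = 2×15 + 1
15 = 15×1 + 0  (stop)
So 11860/537 = [22; 11, 1, 2, 15].

[22; 11, 1, 2, 15]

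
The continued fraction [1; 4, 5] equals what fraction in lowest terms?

Using pₖ = aₖpₖ₋₁ + pₖ₋₂ and qₖ = aₖqₖ₋₁ + qₖ₋₂:
  k=0: a=1, p=1, q=1
  k=1: a=4, p=5, q=4
  k=2: a=5, p=26, q=21

26/21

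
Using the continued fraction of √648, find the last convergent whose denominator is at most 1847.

19601/770

√648 = [25; 2, 5, 6, 5, 2, 50, …] (period length 6).
Convergents:
  p_0/q_0 = 25/1
  p_1/q_1 = 51/2
  p_2/q_2 = 280/11
  p_3/q_3 = 1731/68
  p_4/q_4 = 8935/351
  p_5/q_5 = 19601/770
  p_6/q_6 = 988985/38851
q_5 = 770 ≤ 1847 < 38851 = q_6, so the answer is 19601/770.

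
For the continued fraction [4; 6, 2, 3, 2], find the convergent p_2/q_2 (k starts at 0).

Using pₖ = aₖpₖ₋₁ + pₖ₋₂, qₖ = aₖqₖ₋₁ + qₖ₋₂ (with p₋₁=1, p₋₂=0, q₋₁=0, q₋₂=1):
  k=0: a=4, p=4, q=1
  k=1: a=6, p=25, q=6
  k=2: a=2, p=54, q=13

54/13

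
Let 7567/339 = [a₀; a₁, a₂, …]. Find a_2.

7567 = 22·339 + 109   →  a_0 = 22
339 = 3·109 + 12   →  a_1 = 3
109 = 9·12 + 1   →  a_2 = 9

9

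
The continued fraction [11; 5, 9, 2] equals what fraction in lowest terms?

1086/97

Using pₖ = aₖpₖ₋₁ + pₖ₋₂ and qₖ = aₖqₖ₋₁ + qₖ₋₂:
  k=0: a=11, p=11, q=1
  k=1: a=5, p=56, q=5
  k=2: a=9, p=515, q=46
  k=3: a=2, p=1086, q=97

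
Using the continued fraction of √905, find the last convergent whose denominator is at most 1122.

√905 = [30; 12, 60, …] (period length 2).
Convergents:
  p_0/q_0 = 30/1
  p_1/q_1 = 361/12
  p_2/q_2 = 21690/721
  p_3/q_3 = 260641/8664
q_2 = 721 ≤ 1122 < 8664 = q_3, so the answer is 21690/721.

21690/721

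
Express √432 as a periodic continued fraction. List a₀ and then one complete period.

[20; 1, 3, 1, 1, 1, 3, 1, 40]

a₀ = ⌊√432⌋ = 20.
With m₀=0, d₀=1 and mₖ₊₁ = dₖaₖ − mₖ, dₖ₊₁ = (n − mₖ₊₁²)/dₖ, aₖ₊₁ = ⌊(a₀+mₖ₊₁)/dₖ₊₁⌋:
  k=1: m=20, d=32, a=1
  k=2: m=12, d=9, a=3
  k=3: m=15, d=23, a=1
  k=4: m=8, d=16, a=1
  k=5: m=8, d=23, a=1
  k=6: m=15, d=9, a=3
  k=7: m=12, d=32, a=1
  k=8: m=20, d=1, a=40
d=1 and a=2a₀=40 at k=8, so the next step gives (m, d) = (20, 32) again — its k=1 value — and the period has length 8.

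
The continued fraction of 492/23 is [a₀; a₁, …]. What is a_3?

1

492 = 21·23 + 9   →  a_0 = 21
23 = 2·9 + 5   →  a_1 = 2
9 = 1·5 + 4   →  a_2 = 1
5 = 1·4 + 1   →  a_3 = 1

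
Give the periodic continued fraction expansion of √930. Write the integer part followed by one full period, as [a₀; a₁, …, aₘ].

[30; 2, 60]

a₀ = ⌊√930⌋ = 30.
With m₀=0, d₀=1 and mₖ₊₁ = dₖaₖ − mₖ, dₖ₊₁ = (n − mₖ₊₁²)/dₖ, aₖ₊₁ = ⌊(a₀+mₖ₊₁)/dₖ₊₁⌋:
  k=1: m=30, d=30, a=2
  k=2: m=30, d=1, a=60
d=1 and a=2a₀=60 at k=2, so the next step gives (m, d) = (30, 30) again — its k=1 value — and the period has length 2.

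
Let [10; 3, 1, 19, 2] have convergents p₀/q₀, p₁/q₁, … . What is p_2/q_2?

41/4

Using pₖ = aₖpₖ₋₁ + pₖ₋₂, qₖ = aₖqₖ₋₁ + qₖ₋₂ (with p₋₁=1, p₋₂=0, q₋₁=0, q₋₂=1):
  k=0: a=10, p=10, q=1
  k=1: a=3, p=31, q=3
  k=2: a=1, p=41, q=4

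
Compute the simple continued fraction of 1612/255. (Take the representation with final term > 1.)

1612 = 6×255 + 82
255 = 3×82 + 9
82 = 9×9 + 1
9 = 9×1 + 0  (stop)
So 1612/255 = [6; 3, 9, 9].

[6; 3, 9, 9]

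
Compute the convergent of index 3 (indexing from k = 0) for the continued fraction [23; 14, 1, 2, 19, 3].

1015/44

Using pₖ = aₖpₖ₋₁ + pₖ₋₂, qₖ = aₖqₖ₋₁ + qₖ₋₂ (with p₋₁=1, p₋₂=0, q₋₁=0, q₋₂=1):
  k=0: a=23, p=23, q=1
  k=1: a=14, p=323, q=14
  k=2: a=1, p=346, q=15
  k=3: a=2, p=1015, q=44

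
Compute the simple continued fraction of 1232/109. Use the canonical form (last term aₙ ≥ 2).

1232 = 11*109 + 33
109 = 3*33 + 10
33 = 3*10 + 3
10 = 3*3 + 1
3 = 3*1 + 0  (stop)
So 1232/109 = [11; 3, 3, 3, 3].

[11; 3, 3, 3, 3]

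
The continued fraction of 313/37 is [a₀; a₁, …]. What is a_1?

313 = 8·37 + 17   →  a_0 = 8
37 = 2·17 + 3   →  a_1 = 2

2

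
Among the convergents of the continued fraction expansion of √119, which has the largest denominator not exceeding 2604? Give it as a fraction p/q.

√119 = [10; 1, 9, 1, 20, …] (period length 4).
Convergents:
  p_0/q_0 = 10/1
  p_1/q_1 = 11/1
  p_2/q_2 = 109/10
  p_3/q_3 = 120/11
  p_4/q_4 = 2509/230
  p_5/q_5 = 2629/241
  p_6/q_6 = 26170/2399
  p_7/q_7 = 28799/2640
q_6 = 2399 ≤ 2604 < 2640 = q_7, so the answer is 26170/2399.

26170/2399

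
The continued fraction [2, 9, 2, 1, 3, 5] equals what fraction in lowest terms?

Fold from the inside: start with 5/1.
  3 + 1/5 = 16/5
  1 + 5/16 = 21/16
  2 + 16/21 = 58/21
  9 + 21/58 = 543/58
  2 + 58/543 = 1144/543

1144/543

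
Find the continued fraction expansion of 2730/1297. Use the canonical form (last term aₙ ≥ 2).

[2; 9, 1, 1, 6, 3, 3]

2730 = 2×1297 + 136
1297 = 9×136 + 73
136 = 1×73 + 63
73 = 1×63 + 10
63 = 6×10 + 3
10 = 3×3 + 1
3 = 3×1 + 0  (stop)
So 2730/1297 = [2; 9, 1, 1, 6, 3, 3].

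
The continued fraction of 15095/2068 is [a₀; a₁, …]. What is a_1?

3

15095 = 7·2068 + 619   →  a_0 = 7
2068 = 3·619 + 211   →  a_1 = 3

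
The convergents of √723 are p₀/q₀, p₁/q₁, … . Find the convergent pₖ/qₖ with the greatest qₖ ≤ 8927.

117127/4356

√723 = [26; 1, 7, 1, 52, …] (period length 4).
Convergents:
  p_0/q_0 = 26/1
  p_1/q_1 = 27/1
  p_2/q_2 = 215/8
  p_3/q_3 = 242/9
  p_4/q_4 = 12799/476
  p_5/q_5 = 13041/485
  p_6/q_6 = 104086/3871
  p_7/q_7 = 117127/4356
  p_8/q_8 = 6194690/230383
q_7 = 4356 ≤ 8927 < 230383 = q_8, so the answer is 117127/4356.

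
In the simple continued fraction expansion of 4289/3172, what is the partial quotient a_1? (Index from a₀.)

4289 = 1·3172 + 1117   →  a_0 = 1
3172 = 2·1117 + 938   →  a_1 = 2

2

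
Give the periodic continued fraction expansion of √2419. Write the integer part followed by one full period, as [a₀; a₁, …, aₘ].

a₀ = ⌊√2419⌋ = 49.

[49; 5, 2, 5, 98]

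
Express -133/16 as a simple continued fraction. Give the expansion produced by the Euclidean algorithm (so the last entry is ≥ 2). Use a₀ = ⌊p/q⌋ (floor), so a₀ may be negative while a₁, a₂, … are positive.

-133 = -9×16 + 11
16 = 1×11 + 5
11 = 2×5 + 1
5 = 5×1 + 0  (stop)
So -133/16 = [-9; 1, 2, 5].

[-9; 1, 2, 5]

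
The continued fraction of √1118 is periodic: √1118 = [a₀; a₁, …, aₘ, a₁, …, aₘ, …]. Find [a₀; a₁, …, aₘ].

[33; 2, 3, 2, 3, 2, 66]

a₀ = ⌊√1118⌋ = 33.
With m₀=0, d₀=1 and mₖ₊₁ = dₖaₖ − mₖ, dₖ₊₁ = (n − mₖ₊₁²)/dₖ, aₖ₊₁ = ⌊(a₀+mₖ₊₁)/dₖ₊₁⌋:
  k=1: m=33, d=29, a=2
  k=2: m=25, d=17, a=3
  k=3: m=26, d=26, a=2
  k=4: m=26, d=17, a=3
  k=5: m=25, d=29, a=2
  k=6: m=33, d=1, a=66
d=1 and a=2a₀=66 at k=6, so the next step gives (m, d) = (33, 29) again — its k=1 value — and the period has length 6.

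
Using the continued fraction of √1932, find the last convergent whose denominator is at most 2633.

85052/1935

√1932 = [43; 1, 20, 1, 86, …] (period length 4).
Convergents:
  p_0/q_0 = 43/1
  p_1/q_1 = 44/1
  p_2/q_2 = 923/21
  p_3/q_3 = 967/22
  p_4/q_4 = 84085/1913
  p_5/q_5 = 85052/1935
  p_6/q_6 = 1785125/40613
q_5 = 1935 ≤ 2633 < 40613 = q_6, so the answer is 85052/1935.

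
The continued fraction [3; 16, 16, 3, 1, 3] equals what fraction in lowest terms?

Using pₖ = aₖpₖ₋₁ + pₖ₋₂ and qₖ = aₖqₖ₋₁ + qₖ₋₂:
  k=0: a=3, p=3, q=1
  k=1: a=16, p=49, q=16
  k=2: a=16, p=787, q=257
  k=3: a=3, p=2410, q=787
  k=4: a=1, p=3197, q=1044
  k=5: a=3, p=12001, q=3919

12001/3919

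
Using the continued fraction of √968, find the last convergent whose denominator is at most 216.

2209/71

√968 = [31; 8, 1, 6, 1, 8, 62, …] (period length 6).
Convergents:
  p_0/q_0 = 31/1
  p_1/q_1 = 249/8
  p_2/q_2 = 280/9
  p_3/q_3 = 1929/62
  p_4/q_4 = 2209/71
  p_5/q_5 = 19601/630
q_4 = 71 ≤ 216 < 630 = q_5, so the answer is 2209/71.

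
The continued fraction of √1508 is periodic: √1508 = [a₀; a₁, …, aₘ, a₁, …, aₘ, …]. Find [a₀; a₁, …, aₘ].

a₀ = ⌊√1508⌋ = 38.
With m₀=0, d₀=1 and mₖ₊₁ = dₖaₖ − mₖ, dₖ₊₁ = (n − mₖ₊₁²)/dₖ, aₖ₊₁ = ⌊(a₀+mₖ₊₁)/dₖ₊₁⌋:
  k=1: m=38, d=64, a=1
  k=2: m=26, d=13, a=4
  k=3: m=26, d=64, a=1
  k=4: m=38, d=1, a=76
d=1 and a=2a₀=76 at k=4, so the next step gives (m, d) = (38, 64) again — its k=1 value — and the period has length 4.

[38; 1, 4, 1, 76]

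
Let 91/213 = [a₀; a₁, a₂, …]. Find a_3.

1

91 = 0·213 + 91   →  a_0 = 0
213 = 2·91 + 31   →  a_1 = 2
91 = 2·31 + 29   →  a_2 = 2
31 = 1·29 + 2   →  a_3 = 1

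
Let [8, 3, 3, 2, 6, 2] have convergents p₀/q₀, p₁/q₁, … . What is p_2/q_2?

Using pₖ = aₖpₖ₋₁ + pₖ₋₂, qₖ = aₖqₖ₋₁ + qₖ₋₂ (with p₋₁=1, p₋₂=0, q₋₁=0, q₋₂=1):
  k=0: a=8, p=8, q=1
  k=1: a=3, p=25, q=3
  k=2: a=3, p=83, q=10

83/10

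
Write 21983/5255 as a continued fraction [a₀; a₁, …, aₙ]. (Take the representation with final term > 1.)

21983 = 4*5255 + 963
5255 = 5*963 + 440
963 = 2*440 + 83
440 = 5*83 + 25
83 = 3*25 + 8
25 = 3*8 + 1
8 = 8*1 + 0  (stop)
So 21983/5255 = [4; 5, 2, 5, 3, 3, 8].

[4; 5, 2, 5, 3, 3, 8]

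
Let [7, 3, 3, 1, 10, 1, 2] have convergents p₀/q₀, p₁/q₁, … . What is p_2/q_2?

73/10

Using pₖ = aₖpₖ₋₁ + pₖ₋₂, qₖ = aₖqₖ₋₁ + qₖ₋₂ (with p₋₁=1, p₋₂=0, q₋₁=0, q₋₂=1):
  k=0: a=7, p=7, q=1
  k=1: a=3, p=22, q=3
  k=2: a=3, p=73, q=10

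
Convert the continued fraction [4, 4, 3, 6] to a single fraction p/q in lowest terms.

347/82

Using pₖ = aₖpₖ₋₁ + pₖ₋₂ and qₖ = aₖqₖ₋₁ + qₖ₋₂:
  k=0: a=4, p=4, q=1
  k=1: a=4, p=17, q=4
  k=2: a=3, p=55, q=13
  k=3: a=6, p=347, q=82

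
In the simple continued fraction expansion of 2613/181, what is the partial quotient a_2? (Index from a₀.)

3

2613 = 14·181 + 79   →  a_0 = 14
181 = 2·79 + 23   →  a_1 = 2
79 = 3·23 + 10   →  a_2 = 3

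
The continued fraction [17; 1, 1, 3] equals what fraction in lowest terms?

123/7

Fold from the inside: start with 3/1.
  1 + 1/3 = 4/3
  1 + 3/4 = 7/4
  17 + 4/7 = 123/7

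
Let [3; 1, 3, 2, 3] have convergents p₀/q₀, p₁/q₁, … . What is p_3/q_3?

Using pₖ = aₖpₖ₋₁ + pₖ₋₂, qₖ = aₖqₖ₋₁ + qₖ₋₂ (with p₋₁=1, p₋₂=0, q₋₁=0, q₋₂=1):
  k=0: a=3, p=3, q=1
  k=1: a=1, p=4, q=1
  k=2: a=3, p=15, q=4
  k=3: a=2, p=34, q=9

34/9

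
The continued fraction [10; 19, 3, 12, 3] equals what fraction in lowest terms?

22144/2203

Fold from the inside: start with 3/1.
  12 + 1/3 = 37/3
  3 + 3/37 = 114/37
  19 + 37/114 = 2203/114
  10 + 114/2203 = 22144/2203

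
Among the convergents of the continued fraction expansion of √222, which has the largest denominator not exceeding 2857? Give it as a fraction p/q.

39946/2681

√222 = [14; 1, 8, 1, 28, …] (period length 4).
Convergents:
  p_0/q_0 = 14/1
  p_1/q_1 = 15/1
  p_2/q_2 = 134/9
  p_3/q_3 = 149/10
  p_4/q_4 = 4306/289
  p_5/q_5 = 4455/299
  p_6/q_6 = 39946/2681
  p_7/q_7 = 44401/2980
q_6 = 2681 ≤ 2857 < 2980 = q_7, so the answer is 39946/2681.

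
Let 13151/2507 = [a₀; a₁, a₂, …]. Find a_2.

14

13151 = 5·2507 + 616   →  a_0 = 5
2507 = 4·616 + 43   →  a_1 = 4
616 = 14·43 + 14   →  a_2 = 14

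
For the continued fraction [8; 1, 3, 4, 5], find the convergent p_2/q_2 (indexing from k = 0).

Using pₖ = aₖpₖ₋₁ + pₖ₋₂, qₖ = aₖqₖ₋₁ + qₖ₋₂ (with p₋₁=1, p₋₂=0, q₋₁=0, q₋₂=1):
  k=0: a=8, p=8, q=1
  k=1: a=1, p=9, q=1
  k=2: a=3, p=35, q=4

35/4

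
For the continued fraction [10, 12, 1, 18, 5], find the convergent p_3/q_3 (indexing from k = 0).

Using pₖ = aₖpₖ₋₁ + pₖ₋₂, qₖ = aₖqₖ₋₁ + qₖ₋₂ (with p₋₁=1, p₋₂=0, q₋₁=0, q₋₂=1):
  k=0: a=10, p=10, q=1
  k=1: a=12, p=121, q=12
  k=2: a=1, p=131, q=13
  k=3: a=18, p=2479, q=246

2479/246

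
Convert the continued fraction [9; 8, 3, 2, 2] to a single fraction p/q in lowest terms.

Using pₖ = aₖpₖ₋₁ + pₖ₋₂ and qₖ = aₖqₖ₋₁ + qₖ₋₂:
  k=0: a=9, p=9, q=1
  k=1: a=8, p=73, q=8
  k=2: a=3, p=228, q=25
  k=3: a=2, p=529, q=58
  k=4: a=2, p=1286, q=141

1286/141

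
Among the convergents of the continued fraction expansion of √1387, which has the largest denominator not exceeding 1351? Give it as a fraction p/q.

√1387 = [37; 4, 8, 37, 8, 4, 74, …] (period length 6).
Convergents:
  p_0/q_0 = 37/1
  p_1/q_1 = 149/4
  p_2/q_2 = 1229/33
  p_3/q_3 = 45622/1225
  p_4/q_4 = 366205/9833
q_3 = 1225 ≤ 1351 < 9833 = q_4, so the answer is 45622/1225.

45622/1225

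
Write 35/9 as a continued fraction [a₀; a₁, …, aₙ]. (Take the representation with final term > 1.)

[3; 1, 8]

35 = 3·9 + 8
9 = 1·8 + 1
8 = 8·1 + 0  (stop)
So 35/9 = [3; 1, 8].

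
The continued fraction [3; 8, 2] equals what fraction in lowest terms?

Fold from the inside: start with 2/1.
  8 + 1/2 = 17/2
  3 + 2/17 = 53/17

53/17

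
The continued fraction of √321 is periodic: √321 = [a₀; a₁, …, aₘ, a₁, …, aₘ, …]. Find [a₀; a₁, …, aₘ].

[17; 1, 10, 1, 34]

a₀ = ⌊√321⌋ = 17.
With m₀=0, d₀=1 and mₖ₊₁ = dₖaₖ − mₖ, dₖ₊₁ = (n − mₖ₊₁²)/dₖ, aₖ₊₁ = ⌊(a₀+mₖ₊₁)/dₖ₊₁⌋:
  k=1: m=17, d=32, a=1
  k=2: m=15, d=3, a=10
  k=3: m=15, d=32, a=1
  k=4: m=17, d=1, a=34
d=1 and a=2a₀=34 at k=4, so the next step gives (m, d) = (17, 32) again — its k=1 value — and the period has length 4.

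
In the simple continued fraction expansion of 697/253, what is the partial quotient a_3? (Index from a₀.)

12

697 = 2·253 + 191   →  a_0 = 2
253 = 1·191 + 62   →  a_1 = 1
191 = 3·62 + 5   →  a_2 = 3
62 = 12·5 + 2   →  a_3 = 12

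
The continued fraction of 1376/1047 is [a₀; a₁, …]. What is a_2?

5

1376 = 1·1047 + 329   →  a_0 = 1
1047 = 3·329 + 60   →  a_1 = 3
329 = 5·60 + 29   →  a_2 = 5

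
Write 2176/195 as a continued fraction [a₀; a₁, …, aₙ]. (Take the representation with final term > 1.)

[11; 6, 3, 2, 4]

2176 = 11·195 + 31
195 = 6·31 + 9
31 = 3·9 + 4
9 = 2·4 + 1
4 = 4·1 + 0  (stop)
So 2176/195 = [11; 6, 3, 2, 4].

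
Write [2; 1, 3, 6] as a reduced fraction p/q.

Using pₖ = aₖpₖ₋₁ + pₖ₋₂ and qₖ = aₖqₖ₋₁ + qₖ₋₂:
  k=0: a=2, p=2, q=1
  k=1: a=1, p=3, q=1
  k=2: a=3, p=11, q=4
  k=3: a=6, p=69, q=25

69/25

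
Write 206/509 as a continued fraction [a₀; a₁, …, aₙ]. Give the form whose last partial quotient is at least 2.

206 = 0·509 + 206
509 = 2·206 + 97
206 = 2·97 + 12
97 = 8·12 + 1
12 = 12·1 + 0  (stop)
So 206/509 = [0; 2, 2, 8, 12].

[0; 2, 2, 8, 12]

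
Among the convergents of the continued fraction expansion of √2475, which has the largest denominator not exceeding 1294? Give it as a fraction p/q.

√2475 = [49; 1, 2, 1, 98, …] (period length 4).
Convergents:
  p_0/q_0 = 49/1
  p_1/q_1 = 50/1
  p_2/q_2 = 149/3
  p_3/q_3 = 199/4
  p_4/q_4 = 19651/395
  p_5/q_5 = 19850/399
  p_6/q_6 = 59351/1193
  p_7/q_7 = 79201/1592
q_6 = 1193 ≤ 1294 < 1592 = q_7, so the answer is 59351/1193.

59351/1193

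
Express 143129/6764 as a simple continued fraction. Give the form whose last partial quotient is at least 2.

[21; 6, 4, 3, 1, 2, 7, 3]

143129 = 21*6764 + 1085
6764 = 6*1085 + 254
1085 = 4*254 + 69
254 = 3*69 + 47
69 = 1*47 + 22
47 = 2*22 + 3
22 = 7*3 + 1
3 = 3*1 + 0  (stop)
So 143129/6764 = [21; 6, 4, 3, 1, 2, 7, 3].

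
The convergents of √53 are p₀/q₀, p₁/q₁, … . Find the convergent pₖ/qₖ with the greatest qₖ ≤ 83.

182/25

√53 = [7; 3, 1, 1, 3, 14, …] (period length 5).
Convergents:
  p_0/q_0 = 7/1
  p_1/q_1 = 22/3
  p_2/q_2 = 29/4
  p_3/q_3 = 51/7
  p_4/q_4 = 182/25
  p_5/q_5 = 2599/357
q_4 = 25 ≤ 83 < 357 = q_5, so the answer is 182/25.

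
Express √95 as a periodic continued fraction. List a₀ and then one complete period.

[9; 1, 2, 1, 18]

a₀ = ⌊√95⌋ = 9.
With m₀=0, d₀=1 and mₖ₊₁ = dₖaₖ − mₖ, dₖ₊₁ = (n − mₖ₊₁²)/dₖ, aₖ₊₁ = ⌊(a₀+mₖ₊₁)/dₖ₊₁⌋:
  k=1: m=9, d=14, a=1
  k=2: m=5, d=5, a=2
  k=3: m=5, d=14, a=1
  k=4: m=9, d=1, a=18
d=1 and a=2a₀=18 at k=4, so the next step gives (m, d) = (9, 14) again — its k=1 value — and the period has length 4.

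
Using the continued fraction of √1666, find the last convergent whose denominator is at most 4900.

√1666 = [40; 1, 4, 2, 4, 1, 80, …] (period length 6).
Convergents:
  p_0/q_0 = 40/1
  p_1/q_1 = 41/1
  p_2/q_2 = 204/5
  p_3/q_3 = 449/11
  p_4/q_4 = 2000/49
  p_5/q_5 = 2449/60
  p_6/q_6 = 197920/4849
  p_7/q_7 = 200369/4909
q_6 = 4849 ≤ 4900 < 4909 = q_7, so the answer is 197920/4849.

197920/4849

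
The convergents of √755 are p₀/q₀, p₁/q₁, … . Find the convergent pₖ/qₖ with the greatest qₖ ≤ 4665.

65863/2397

√755 = [27; 2, 10, 2, 54, …] (period length 4).
Convergents:
  p_0/q_0 = 27/1
  p_1/q_1 = 55/2
  p_2/q_2 = 577/21
  p_3/q_3 = 1209/44
  p_4/q_4 = 65863/2397
  p_5/q_5 = 132935/4838
q_4 = 2397 ≤ 4665 < 4838 = q_5, so the answer is 65863/2397.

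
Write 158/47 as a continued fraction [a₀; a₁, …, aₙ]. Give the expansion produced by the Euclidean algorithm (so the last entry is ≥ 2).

[3; 2, 1, 3, 4]

158 = 3·47 + 17
47 = 2·17 + 13
17 = 1·13 + 4
13 = 3·4 + 1
4 = 4·1 + 0  (stop)
So 158/47 = [3; 2, 1, 3, 4].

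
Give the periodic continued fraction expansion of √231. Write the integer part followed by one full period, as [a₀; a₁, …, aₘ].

[15; 5, 30]

a₀ = ⌊√231⌋ = 15.
With m₀=0, d₀=1 and mₖ₊₁ = dₖaₖ − mₖ, dₖ₊₁ = (n − mₖ₊₁²)/dₖ, aₖ₊₁ = ⌊(a₀+mₖ₊₁)/dₖ₊₁⌋:
  k=1: m=15, d=6, a=5
  k=2: m=15, d=1, a=30
d=1 and a=2a₀=30 at k=2, so the next step gives (m, d) = (15, 6) again — its k=1 value — and the period has length 2.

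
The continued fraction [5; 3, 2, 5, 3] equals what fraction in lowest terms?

Using pₖ = aₖpₖ₋₁ + pₖ₋₂ and qₖ = aₖqₖ₋₁ + qₖ₋₂:
  k=0: a=5, p=5, q=1
  k=1: a=3, p=16, q=3
  k=2: a=2, p=37, q=7
  k=3: a=5, p=201, q=38
  k=4: a=3, p=640, q=121

640/121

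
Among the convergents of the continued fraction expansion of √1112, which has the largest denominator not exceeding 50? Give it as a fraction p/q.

√1112 = [33; 2, 1, 7, 1, 2, 66, …] (period length 6).
Convergents:
  p_0/q_0 = 33/1
  p_1/q_1 = 67/2
  p_2/q_2 = 100/3
  p_3/q_3 = 767/23
  p_4/q_4 = 867/26
  p_5/q_5 = 2501/75
q_4 = 26 ≤ 50 < 75 = q_5, so the answer is 867/26.

867/26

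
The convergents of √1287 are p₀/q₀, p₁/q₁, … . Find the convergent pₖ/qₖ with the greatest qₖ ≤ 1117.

20628/575

√1287 = [35; 1, 6, 1, 70, …] (period length 4).
Convergents:
  p_0/q_0 = 35/1
  p_1/q_1 = 36/1
  p_2/q_2 = 251/7
  p_3/q_3 = 287/8
  p_4/q_4 = 20341/567
  p_5/q_5 = 20628/575
  p_6/q_6 = 144109/4017
q_5 = 575 ≤ 1117 < 4017 = q_6, so the answer is 20628/575.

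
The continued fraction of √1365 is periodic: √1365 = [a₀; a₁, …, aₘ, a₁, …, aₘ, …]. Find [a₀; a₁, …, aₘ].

[36; 1, 17, 2, 17, 1, 72]

a₀ = ⌊√1365⌋ = 36.
With m₀=0, d₀=1 and mₖ₊₁ = dₖaₖ − mₖ, dₖ₊₁ = (n − mₖ₊₁²)/dₖ, aₖ₊₁ = ⌊(a₀+mₖ₊₁)/dₖ₊₁⌋:
  k=1: m=36, d=69, a=1
  k=2: m=33, d=4, a=17
  k=3: m=35, d=35, a=2
  k=4: m=35, d=4, a=17
  k=5: m=33, d=69, a=1
  k=6: m=36, d=1, a=72
d=1 and a=2a₀=72 at k=6, so the next step gives (m, d) = (36, 69) again — its k=1 value — and the period has length 6.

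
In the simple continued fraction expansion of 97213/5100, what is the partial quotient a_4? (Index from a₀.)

97213 = 19·5100 + 313   →  a_0 = 19
5100 = 16·313 + 92   →  a_1 = 16
313 = 3·92 + 37   →  a_2 = 3
92 = 2·37 + 18   →  a_3 = 2
37 = 2·18 + 1   →  a_4 = 2

2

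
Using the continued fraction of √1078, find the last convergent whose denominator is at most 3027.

77617/2364

√1078 = [32; 1, 4, 1, 64, …] (period length 4).
Convergents:
  p_0/q_0 = 32/1
  p_1/q_1 = 33/1
  p_2/q_2 = 164/5
  p_3/q_3 = 197/6
  p_4/q_4 = 12772/389
  p_5/q_5 = 12969/395
  p_6/q_6 = 64648/1969
  p_7/q_7 = 77617/2364
  p_8/q_8 = 5032136/153265
q_7 = 2364 ≤ 3027 < 153265 = q_8, so the answer is 77617/2364.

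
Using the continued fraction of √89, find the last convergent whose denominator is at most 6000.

18934/2007

√89 = [9; 2, 3, 3, 2, 18, …] (period length 5).
Convergents:
  p_0/q_0 = 9/1
  p_1/q_1 = 19/2
  p_2/q_2 = 66/7
  p_3/q_3 = 217/23
  p_4/q_4 = 500/53
  p_5/q_5 = 9217/977
  p_6/q_6 = 18934/2007
  p_7/q_7 = 66019/6998
q_6 = 2007 ≤ 6000 < 6998 = q_7, so the answer is 18934/2007.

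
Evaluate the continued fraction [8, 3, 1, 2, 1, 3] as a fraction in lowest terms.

Using pₖ = aₖpₖ₋₁ + pₖ₋₂ and qₖ = aₖqₖ₋₁ + qₖ₋₂:
  k=0: a=8, p=8, q=1
  k=1: a=3, p=25, q=3
  k=2: a=1, p=33, q=4
  k=3: a=2, p=91, q=11
  k=4: a=1, p=124, q=15
  k=5: a=3, p=463, q=56

463/56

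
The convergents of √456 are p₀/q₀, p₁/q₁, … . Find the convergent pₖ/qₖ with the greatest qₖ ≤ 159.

1025/48

√456 = [21; 2, 1, 4, 1, 2, 42, …] (period length 6).
Convergents:
  p_0/q_0 = 21/1
  p_1/q_1 = 43/2
  p_2/q_2 = 64/3
  p_3/q_3 = 299/14
  p_4/q_4 = 363/17
  p_5/q_5 = 1025/48
  p_6/q_6 = 43413/2033
q_5 = 48 ≤ 159 < 2033 = q_6, so the answer is 1025/48.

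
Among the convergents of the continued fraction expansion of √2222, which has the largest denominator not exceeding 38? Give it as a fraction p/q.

1367/29

√2222 = [47; 7, 4, 7, 94, …] (period length 4).
Convergents:
  p_0/q_0 = 47/1
  p_1/q_1 = 330/7
  p_2/q_2 = 1367/29
  p_3/q_3 = 9899/210
q_2 = 29 ≤ 38 < 210 = q_3, so the answer is 1367/29.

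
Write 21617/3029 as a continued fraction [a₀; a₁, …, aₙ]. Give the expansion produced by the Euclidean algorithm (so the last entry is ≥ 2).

[7; 7, 3, 6, 4, 5]

21617 = 7×3029 + 414
3029 = 7×414 + 131
414 = 3×131 + 21
131 = 6×21 + 5
21 = 4×5 + 1
5 = 5×1 + 0  (stop)
So 21617/3029 = [7; 7, 3, 6, 4, 5].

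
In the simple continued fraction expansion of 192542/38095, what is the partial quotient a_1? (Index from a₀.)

18

192542 = 5·38095 + 2067   →  a_0 = 5
38095 = 18·2067 + 889   →  a_1 = 18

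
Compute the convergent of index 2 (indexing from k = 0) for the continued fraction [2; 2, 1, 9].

Using pₖ = aₖpₖ₋₁ + pₖ₋₂, qₖ = aₖqₖ₋₁ + qₖ₋₂ (with p₋₁=1, p₋₂=0, q₋₁=0, q₋₂=1):
  k=0: a=2, p=2, q=1
  k=1: a=2, p=5, q=2
  k=2: a=1, p=7, q=3

7/3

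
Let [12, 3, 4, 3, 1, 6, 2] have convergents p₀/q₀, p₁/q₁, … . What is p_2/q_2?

Using pₖ = aₖpₖ₋₁ + pₖ₋₂, qₖ = aₖqₖ₋₁ + qₖ₋₂ (with p₋₁=1, p₋₂=0, q₋₁=0, q₋₂=1):
  k=0: a=12, p=12, q=1
  k=1: a=3, p=37, q=3
  k=2: a=4, p=160, q=13

160/13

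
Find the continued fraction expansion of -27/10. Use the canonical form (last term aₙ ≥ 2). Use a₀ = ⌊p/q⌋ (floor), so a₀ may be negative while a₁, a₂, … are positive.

-27 = -3×10 + 3
10 = 3×3 + 1
3 = 3×1 + 0  (stop)
So -27/10 = [-3; 3, 3].

[-3; 3, 3]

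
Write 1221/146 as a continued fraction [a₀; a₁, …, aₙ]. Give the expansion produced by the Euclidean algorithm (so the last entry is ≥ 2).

1221 = 8·146 + 53
146 = 2·53 + 40
53 = 1·40 + 13
40 = 3·13 + 1
13 = 13·1 + 0  (stop)
So 1221/146 = [8; 2, 1, 3, 13].

[8; 2, 1, 3, 13]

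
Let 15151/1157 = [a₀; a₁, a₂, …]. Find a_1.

10

15151 = 13·1157 + 110   →  a_0 = 13
1157 = 10·110 + 57   →  a_1 = 10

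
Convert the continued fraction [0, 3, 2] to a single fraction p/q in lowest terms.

2/7

Using pₖ = aₖpₖ₋₁ + pₖ₋₂ and qₖ = aₖqₖ₋₁ + qₖ₋₂:
  k=0: a=0, p=0, q=1
  k=1: a=3, p=1, q=3
  k=2: a=2, p=2, q=7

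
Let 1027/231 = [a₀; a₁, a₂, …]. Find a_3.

1027 = 4·231 + 103   →  a_0 = 4
231 = 2·103 + 25   →  a_1 = 2
103 = 4·25 + 3   →  a_2 = 4
25 = 8·3 + 1   →  a_3 = 8

8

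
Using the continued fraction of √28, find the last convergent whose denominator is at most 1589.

4048/765

√28 = [5; 3, 2, 3, 10, …] (period length 4).
Convergents:
  p_0/q_0 = 5/1
  p_1/q_1 = 16/3
  p_2/q_2 = 37/7
  p_3/q_3 = 127/24
  p_4/q_4 = 1307/247
  p_5/q_5 = 4048/765
  p_6/q_6 = 9403/1777
q_5 = 765 ≤ 1589 < 1777 = q_6, so the answer is 4048/765.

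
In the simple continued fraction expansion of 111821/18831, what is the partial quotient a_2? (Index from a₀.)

111821 = 5·18831 + 17666   →  a_0 = 5
18831 = 1·17666 + 1165   →  a_1 = 1
17666 = 15·1165 + 191   →  a_2 = 15

15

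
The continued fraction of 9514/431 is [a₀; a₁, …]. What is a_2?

2

9514 = 22·431 + 32   →  a_0 = 22
431 = 13·32 + 15   →  a_1 = 13
32 = 2·15 + 2   →  a_2 = 2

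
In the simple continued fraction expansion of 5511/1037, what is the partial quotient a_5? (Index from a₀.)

9

5511 = 5·1037 + 326   →  a_0 = 5
1037 = 3·326 + 59   →  a_1 = 3
326 = 5·59 + 31   →  a_2 = 5
59 = 1·31 + 28   →  a_3 = 1
31 = 1·28 + 3   →  a_4 = 1
28 = 9·3 + 1   →  a_5 = 9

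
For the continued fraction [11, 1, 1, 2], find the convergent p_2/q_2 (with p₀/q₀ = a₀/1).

Using pₖ = aₖpₖ₋₁ + pₖ₋₂, qₖ = aₖqₖ₋₁ + qₖ₋₂ (with p₋₁=1, p₋₂=0, q₋₁=0, q₋₂=1):
  k=0: a=11, p=11, q=1
  k=1: a=1, p=12, q=1
  k=2: a=1, p=23, q=2

23/2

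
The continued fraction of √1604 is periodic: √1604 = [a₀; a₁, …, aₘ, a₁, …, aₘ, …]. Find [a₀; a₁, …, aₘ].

a₀ = ⌊√1604⌋ = 40.
With m₀=0, d₀=1 and mₖ₊₁ = dₖaₖ − mₖ, dₖ₊₁ = (n − mₖ₊₁²)/dₖ, aₖ₊₁ = ⌊(a₀+mₖ₊₁)/dₖ₊₁⌋:
  k=1: m=40, d=4, a=20
  k=2: m=40, d=1, a=80
d=1 and a=2a₀=80 at k=2, so the next step gives (m, d) = (40, 4) again — its k=1 value — and the period has length 2.

[40; 20, 80]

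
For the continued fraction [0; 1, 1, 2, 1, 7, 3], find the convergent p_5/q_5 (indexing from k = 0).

31/54

Using pₖ = aₖpₖ₋₁ + pₖ₋₂, qₖ = aₖqₖ₋₁ + qₖ₋₂ (with p₋₁=1, p₋₂=0, q₋₁=0, q₋₂=1):
  k=0: a=0, p=0, q=1
  k=1: a=1, p=1, q=1
  k=2: a=1, p=1, q=2
  k=3: a=2, p=3, q=5
  k=4: a=1, p=4, q=7
  k=5: a=7, p=31, q=54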